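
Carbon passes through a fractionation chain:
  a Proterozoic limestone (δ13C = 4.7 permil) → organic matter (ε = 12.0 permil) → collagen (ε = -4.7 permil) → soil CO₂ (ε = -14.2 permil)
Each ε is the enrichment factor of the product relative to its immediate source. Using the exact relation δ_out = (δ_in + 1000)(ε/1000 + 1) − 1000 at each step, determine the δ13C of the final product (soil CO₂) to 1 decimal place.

-2.4 permil

step 1: δ = (4.70 + 1000)·(12.0/1000 + 1) − 1000 = 16.76 permil
step 2: δ = (16.76 + 1000)·(-4.7/1000 + 1) − 1000 = 11.98 permil
step 3: δ = (11.98 + 1000)·(-14.2/1000 + 1) − 1000 = -2.39 permil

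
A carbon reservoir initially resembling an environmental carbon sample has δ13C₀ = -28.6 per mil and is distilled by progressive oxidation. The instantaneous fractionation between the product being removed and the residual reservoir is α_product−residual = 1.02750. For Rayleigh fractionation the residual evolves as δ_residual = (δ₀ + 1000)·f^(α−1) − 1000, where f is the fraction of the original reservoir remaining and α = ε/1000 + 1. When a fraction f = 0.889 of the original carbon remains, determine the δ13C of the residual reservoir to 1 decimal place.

-31.7 per mil

Rayleigh residual: δ_res = (δ₀ + 1000)·f^(α−1) − 1000
α − 1 = 0.02750
f^(α−1) = 0.889^(0.02750) = 0.996770
δ_res = (-28.6 + 1000) × 0.996770 − 1000 = 968.262 − 1000 = -31.74 per mil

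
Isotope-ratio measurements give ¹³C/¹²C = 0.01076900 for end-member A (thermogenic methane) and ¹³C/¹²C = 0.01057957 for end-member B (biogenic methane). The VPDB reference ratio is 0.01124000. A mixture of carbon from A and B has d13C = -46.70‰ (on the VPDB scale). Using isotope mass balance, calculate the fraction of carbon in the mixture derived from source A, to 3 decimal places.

δ_A = (0.01076900/0.01124000 − 1)×1000 = (0.958096 − 1)×1000 = -41.904‰
δ_B = (0.01057957/0.01124000 − 1)×1000 = (0.941243 − 1)×1000 = -58.757‰
f_A = (δ_mix − δ_B)/(δ_A − δ_B) = (-46.70 − (-58.757))/(-41.904 − (-58.757))
f_A = 12.057 / 16.853 = 0.7154

0.715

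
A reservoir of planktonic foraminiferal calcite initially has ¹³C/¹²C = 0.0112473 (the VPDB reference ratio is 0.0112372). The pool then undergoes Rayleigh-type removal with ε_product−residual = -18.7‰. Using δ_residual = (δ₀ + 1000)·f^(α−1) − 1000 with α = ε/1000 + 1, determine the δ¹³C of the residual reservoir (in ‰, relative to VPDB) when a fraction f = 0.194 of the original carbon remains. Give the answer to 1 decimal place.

δ₀ = (0.0112473/0.0112372 − 1)×1000 = (1.000899 − 1)×1000 = 0.899‰
α − 1 = ε/1000 = -0.0187
f^(α−1) = 0.194^(-0.0187) = 1.031141
δ_res = (0.899 + 1000) × 1.031141 − 1000 = 1032.068 − 1000 = 32.07‰

32.1‰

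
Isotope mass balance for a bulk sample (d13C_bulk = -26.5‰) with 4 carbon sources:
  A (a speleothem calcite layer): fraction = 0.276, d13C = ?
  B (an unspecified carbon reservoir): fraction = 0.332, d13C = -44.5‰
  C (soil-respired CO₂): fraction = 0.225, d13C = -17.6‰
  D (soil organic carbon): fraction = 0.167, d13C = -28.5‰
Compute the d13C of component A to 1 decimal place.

Isotope mass balance: δ_bulk = Σ fᵢ·δᵢ.
-26.5 = 0.276×δ_A + 0.332×(-44.5) + 0.225×(-17.6) + 0.167×(-28.5)
0.276·δ_A = -26.5 − (-23.494) = -3.006
δ_A = -3.006 / 0.276 = -10.89‰

-10.9‰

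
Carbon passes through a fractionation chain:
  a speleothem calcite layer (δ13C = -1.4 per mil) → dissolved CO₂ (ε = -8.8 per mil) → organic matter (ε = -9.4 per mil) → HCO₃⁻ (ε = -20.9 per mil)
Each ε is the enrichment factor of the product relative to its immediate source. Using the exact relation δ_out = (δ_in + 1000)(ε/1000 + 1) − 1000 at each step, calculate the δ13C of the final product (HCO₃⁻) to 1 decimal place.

-40.0 per mil

step 1: δ = (-1.40 + 1000)·(-8.8/1000 + 1) − 1000 = -10.19 per mil
step 2: δ = (-10.19 + 1000)·(-9.4/1000 + 1) − 1000 = -19.49 per mil
step 3: δ = (-19.49 + 1000)·(-20.9/1000 + 1) − 1000 = -39.98 per mil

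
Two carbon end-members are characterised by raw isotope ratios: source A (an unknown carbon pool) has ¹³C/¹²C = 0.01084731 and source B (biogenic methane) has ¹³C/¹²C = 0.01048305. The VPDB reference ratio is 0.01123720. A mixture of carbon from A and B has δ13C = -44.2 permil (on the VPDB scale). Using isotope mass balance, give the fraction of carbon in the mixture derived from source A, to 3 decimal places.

0.707

δ_A = (0.01084731/0.01123720 − 1)×1000 = (0.965304 − 1)×1000 = -34.696 permil
δ_B = (0.01048305/0.01123720 − 1)×1000 = (0.932888 − 1)×1000 = -67.112 permil
f_A = (δ_mix − δ_B)/(δ_A − δ_B) = (-44.2 − (-67.112))/(-34.696 − (-67.112))
f_A = 22.912 / 32.416 = 0.7068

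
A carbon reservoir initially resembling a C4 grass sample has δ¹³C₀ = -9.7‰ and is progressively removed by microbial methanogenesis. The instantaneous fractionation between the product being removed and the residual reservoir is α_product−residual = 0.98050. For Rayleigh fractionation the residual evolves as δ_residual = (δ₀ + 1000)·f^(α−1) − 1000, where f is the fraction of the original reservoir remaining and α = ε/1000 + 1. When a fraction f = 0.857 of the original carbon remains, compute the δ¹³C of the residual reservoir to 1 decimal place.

Rayleigh residual: δ_res = (δ₀ + 1000)·f^(α−1) − 1000
α − 1 = -0.01950
f^(α−1) = 0.857^(-0.01950) = 1.003014
δ_res = (-9.7 + 1000) × 1.003014 − 1000 = 993.284 − 1000 = -6.72‰

-6.7‰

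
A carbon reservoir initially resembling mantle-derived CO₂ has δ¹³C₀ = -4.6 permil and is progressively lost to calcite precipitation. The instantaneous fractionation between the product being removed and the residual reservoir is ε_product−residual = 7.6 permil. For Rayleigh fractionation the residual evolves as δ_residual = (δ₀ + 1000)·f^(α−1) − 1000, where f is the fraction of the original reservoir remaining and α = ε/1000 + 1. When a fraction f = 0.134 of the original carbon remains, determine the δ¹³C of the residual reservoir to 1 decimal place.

Rayleigh residual: δ_res = (δ₀ + 1000)·f^(α−1) − 1000
α = ε/1000 + 1 = 1.00760, so α − 1 = 0.00760
f^(α−1) = 0.134^(0.00760) = 0.984841
δ_res = (-4.6 + 1000) × 0.984841 − 1000 = 980.310 − 1000 = -19.69 permil

-19.7 permil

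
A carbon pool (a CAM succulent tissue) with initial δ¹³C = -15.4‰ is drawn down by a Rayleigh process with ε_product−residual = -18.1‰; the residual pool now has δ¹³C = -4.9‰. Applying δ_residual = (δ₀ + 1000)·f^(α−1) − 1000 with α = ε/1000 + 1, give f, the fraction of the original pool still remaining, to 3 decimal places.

α − 1 = ε/1000 = -0.0181
(δ_res + 1000)/(δ₀ + 1000) = (-4.9 + 1000)/(-15.4 + 1000) = 995.1/984.6 = 1.010664
f = 1.010664^(1/-0.0181) = exp(ln(1.010664)/-0.0181) = exp(0.01061/-0.0181)
f = exp(-0.5861) = 0.5565

0.557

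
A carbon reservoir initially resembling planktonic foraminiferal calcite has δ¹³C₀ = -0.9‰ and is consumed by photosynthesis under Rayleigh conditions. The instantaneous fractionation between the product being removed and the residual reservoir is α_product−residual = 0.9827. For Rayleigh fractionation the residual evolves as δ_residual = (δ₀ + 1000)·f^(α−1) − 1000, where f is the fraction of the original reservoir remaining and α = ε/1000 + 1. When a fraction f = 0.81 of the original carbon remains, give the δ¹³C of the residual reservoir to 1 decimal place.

Rayleigh residual: δ_res = (δ₀ + 1000)·f^(α−1) − 1000
α − 1 = -0.01730
f^(α−1) = 0.81^(-0.01730) = 1.003652
δ_res = (-0.9 + 1000) × 1.003652 − 1000 = 1002.749 − 1000 = 2.75‰

2.7‰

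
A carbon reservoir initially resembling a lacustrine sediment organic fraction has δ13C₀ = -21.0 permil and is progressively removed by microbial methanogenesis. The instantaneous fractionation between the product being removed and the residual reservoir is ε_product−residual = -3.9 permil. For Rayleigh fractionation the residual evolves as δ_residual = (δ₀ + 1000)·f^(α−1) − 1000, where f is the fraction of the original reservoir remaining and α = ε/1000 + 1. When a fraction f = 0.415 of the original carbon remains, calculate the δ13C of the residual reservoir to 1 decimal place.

Rayleigh residual: δ_res = (δ₀ + 1000)·f^(α−1) − 1000
α = ε/1000 + 1 = 0.99610, so α − 1 = -0.00390
f^(α−1) = 0.415^(-0.00390) = 1.003436
δ_res = (-21.0 + 1000) × 1.003436 − 1000 = 982.364 − 1000 = -17.64 permil

-17.6 permil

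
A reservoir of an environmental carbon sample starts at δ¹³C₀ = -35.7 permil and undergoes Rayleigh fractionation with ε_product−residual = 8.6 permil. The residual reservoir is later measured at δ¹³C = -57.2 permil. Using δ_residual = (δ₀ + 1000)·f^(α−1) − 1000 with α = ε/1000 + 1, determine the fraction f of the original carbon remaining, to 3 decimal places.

α − 1 = ε/1000 = 0.0086
(δ_res + 1000)/(δ₀ + 1000) = (-57.2 + 1000)/(-35.7 + 1000) = 942.8/964.3 = 0.977704
f = 0.977704^(1/0.0086) = exp(ln(0.977704)/0.0086) = exp(-0.02255/0.0086)
f = exp(-2.6219) = 0.0727

0.073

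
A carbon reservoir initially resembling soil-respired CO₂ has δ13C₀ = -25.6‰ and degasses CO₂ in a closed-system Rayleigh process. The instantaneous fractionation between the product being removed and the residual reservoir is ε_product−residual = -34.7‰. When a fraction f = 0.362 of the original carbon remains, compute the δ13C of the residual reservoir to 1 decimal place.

9.4‰

Rayleigh residual: δ_res = (δ₀ + 1000)·f^(α−1) − 1000
α = ε/1000 + 1 = 0.96530, so α − 1 = -0.03470
f^(α−1) = 0.362^(-0.03470) = 1.035888
δ_res = (-25.6 + 1000) × 1.035888 − 1000 = 1009.369 − 1000 = 9.37‰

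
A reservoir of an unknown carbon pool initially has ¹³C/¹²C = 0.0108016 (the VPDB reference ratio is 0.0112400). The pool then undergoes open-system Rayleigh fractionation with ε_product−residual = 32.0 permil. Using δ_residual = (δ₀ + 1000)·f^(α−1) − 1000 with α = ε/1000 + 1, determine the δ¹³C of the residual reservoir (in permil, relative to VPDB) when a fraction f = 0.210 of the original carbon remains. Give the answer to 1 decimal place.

δ₀ = (0.0108016/0.0112400 − 1)×1000 = (0.960996 − 1)×1000 = -39.004 permil
α − 1 = ε/1000 = 0.0320
f^(α−1) = 0.210^(0.0320) = 0.951286
δ_res = (-39.004 + 1000) × 0.951286 − 1000 = 914.182 − 1000 = -85.82 permil

-85.8 permil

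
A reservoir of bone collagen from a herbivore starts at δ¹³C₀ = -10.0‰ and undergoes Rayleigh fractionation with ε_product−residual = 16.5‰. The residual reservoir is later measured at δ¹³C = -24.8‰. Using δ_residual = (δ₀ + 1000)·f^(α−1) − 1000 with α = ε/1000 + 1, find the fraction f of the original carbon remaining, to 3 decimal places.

α − 1 = ε/1000 = 0.0165
(δ_res + 1000)/(δ₀ + 1000) = (-24.8 + 1000)/(-10.0 + 1000) = 975.2/990.0 = 0.985051
f = 0.985051^(1/0.0165) = exp(ln(0.985051)/0.0165) = exp(-0.01506/0.0165)
f = exp(-0.9129) = 0.4014

0.401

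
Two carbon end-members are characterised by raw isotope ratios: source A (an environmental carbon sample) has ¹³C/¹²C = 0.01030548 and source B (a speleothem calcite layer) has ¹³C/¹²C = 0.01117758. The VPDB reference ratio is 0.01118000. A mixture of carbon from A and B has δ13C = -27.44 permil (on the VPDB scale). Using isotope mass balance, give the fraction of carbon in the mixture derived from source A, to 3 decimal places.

δ_A = (0.01030548/0.01118000 − 1)×1000 = (0.921778 − 1)×1000 = -78.222 permil
δ_B = (0.01117758/0.01118000 − 1)×1000 = (0.999784 − 1)×1000 = -0.216 permil
f_A = (δ_mix − δ_B)/(δ_A − δ_B) = (-27.44 − (-0.216))/(-78.222 − (-0.216))
f_A = -27.224 / -78.005 = 0.3490

0.349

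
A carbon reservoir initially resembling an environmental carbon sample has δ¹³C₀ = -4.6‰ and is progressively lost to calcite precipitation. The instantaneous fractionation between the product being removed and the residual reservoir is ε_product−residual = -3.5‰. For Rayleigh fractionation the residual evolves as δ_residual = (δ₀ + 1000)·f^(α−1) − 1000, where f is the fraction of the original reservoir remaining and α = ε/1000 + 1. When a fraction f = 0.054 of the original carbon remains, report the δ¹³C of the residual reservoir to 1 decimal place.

5.6‰

Rayleigh residual: δ_res = (δ₀ + 1000)·f^(α−1) − 1000
α = ε/1000 + 1 = 0.99650, so α − 1 = -0.00350
f^(α−1) = 0.054^(-0.00350) = 1.010268
δ_res = (-4.6 + 1000) × 1.010268 − 1000 = 1005.621 − 1000 = 5.62‰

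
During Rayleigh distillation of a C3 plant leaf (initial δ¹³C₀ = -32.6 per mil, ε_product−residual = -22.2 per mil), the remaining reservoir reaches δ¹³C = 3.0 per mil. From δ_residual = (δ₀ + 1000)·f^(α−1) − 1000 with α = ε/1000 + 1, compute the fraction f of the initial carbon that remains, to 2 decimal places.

α − 1 = ε/1000 = -0.0222
(δ_res + 1000)/(δ₀ + 1000) = (3.0 + 1000)/(-32.6 + 1000) = 1003.0/967.4 = 1.036800
f = 1.036800^(1/-0.0222) = exp(ln(1.036800)/-0.0222) = exp(0.03614/-0.0222)
f = exp(-1.6279) = 0.1963

0.20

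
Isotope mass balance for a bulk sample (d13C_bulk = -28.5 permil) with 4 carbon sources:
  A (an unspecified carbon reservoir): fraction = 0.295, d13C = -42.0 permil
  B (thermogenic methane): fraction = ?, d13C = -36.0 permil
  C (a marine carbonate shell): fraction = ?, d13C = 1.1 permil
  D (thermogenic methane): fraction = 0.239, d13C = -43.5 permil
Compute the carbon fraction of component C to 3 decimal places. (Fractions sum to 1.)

Let f_C and f_B be the unknown fractions; fractions sum to 1 so f_C + f_B = 0.466.
Mass balance: Σ fᵢ·δᵢ = δ_bulk ⇒ f_C·(1.1) + f_B·(-36.0) = -28.5 − (-22.786) = -5.714
Substitute f_B = 0.466 − f_C:
f_C·(1.1 − -36.0) = -5.714 − 0.466×(-36.0) = 11.062
f_C = 11.062 / 37.1 = 0.2982

0.298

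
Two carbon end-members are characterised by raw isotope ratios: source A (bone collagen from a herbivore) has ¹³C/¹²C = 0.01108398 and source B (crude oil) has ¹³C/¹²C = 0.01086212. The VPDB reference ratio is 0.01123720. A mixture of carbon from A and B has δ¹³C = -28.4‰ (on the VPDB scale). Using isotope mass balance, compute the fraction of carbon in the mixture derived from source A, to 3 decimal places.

0.252

δ_A = (0.01108398/0.01123720 − 1)×1000 = (0.986365 − 1)×1000 = -13.635‰
δ_B = (0.01086212/0.01123720 − 1)×1000 = (0.966622 − 1)×1000 = -33.378‰
f_A = (δ_mix − δ_B)/(δ_A − δ_B) = (-28.4 − (-33.378))/(-13.635 − (-33.378))
f_A = 4.978 / 19.743 = 0.2522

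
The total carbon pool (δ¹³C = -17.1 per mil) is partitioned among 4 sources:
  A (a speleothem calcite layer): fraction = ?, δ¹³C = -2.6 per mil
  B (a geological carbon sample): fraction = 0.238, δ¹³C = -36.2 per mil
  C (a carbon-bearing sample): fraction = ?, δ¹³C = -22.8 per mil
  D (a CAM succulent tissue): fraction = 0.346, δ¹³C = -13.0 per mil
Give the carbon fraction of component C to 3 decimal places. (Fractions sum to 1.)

0.144

Let f_C and f_A be the unknown fractions; fractions sum to 1 so f_C + f_A = 0.416.
Mass balance: Σ fᵢ·δᵢ = δ_bulk ⇒ f_C·(-22.8) + f_A·(-2.6) = -17.1 − (-13.114) = -3.986
Substitute f_A = 0.416 − f_C:
f_C·(-22.8 − -2.6) = -3.986 − 0.416×(-2.6) = -2.905
f_C = -2.905 / -20.2 = 0.1438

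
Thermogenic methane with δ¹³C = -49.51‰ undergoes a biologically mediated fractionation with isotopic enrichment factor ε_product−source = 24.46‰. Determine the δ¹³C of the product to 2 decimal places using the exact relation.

-26.26‰

Exactly, δ_product = (δ_source + 1000)·(ε/1000 + 1) − 1000.
δ_product = (-49.51 + 1000) × (24.46/1000 + 1) − 1000
δ_product = -26.261‰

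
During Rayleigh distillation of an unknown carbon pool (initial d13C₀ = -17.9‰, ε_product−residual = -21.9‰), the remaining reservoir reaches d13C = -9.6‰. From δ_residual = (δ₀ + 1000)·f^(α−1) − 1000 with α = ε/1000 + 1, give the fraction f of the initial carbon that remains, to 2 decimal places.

0.68

α − 1 = ε/1000 = -0.0219
(δ_res + 1000)/(δ₀ + 1000) = (-9.6 + 1000)/(-17.9 + 1000) = 990.4/982.1 = 1.008451
f = 1.008451^(1/-0.0219) = exp(ln(1.008451)/-0.0219) = exp(0.00842/-0.0219)
f = exp(-0.3843) = 0.6809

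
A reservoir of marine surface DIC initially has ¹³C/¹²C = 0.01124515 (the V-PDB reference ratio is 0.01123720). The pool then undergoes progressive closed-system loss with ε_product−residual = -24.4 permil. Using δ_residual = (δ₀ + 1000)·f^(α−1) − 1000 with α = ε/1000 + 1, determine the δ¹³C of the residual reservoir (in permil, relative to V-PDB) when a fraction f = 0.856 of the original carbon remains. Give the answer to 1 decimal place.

δ₀ = (0.01124515/0.01123720 − 1)×1000 = (1.000707 − 1)×1000 = 0.707 permil
α − 1 = ε/1000 = -0.0244
f^(α−1) = 0.856^(-0.0244) = 1.003801
δ_res = (0.707 + 1000) × 1.003801 − 1000 = 1004.511 − 1000 = 4.51 permil

4.5 permil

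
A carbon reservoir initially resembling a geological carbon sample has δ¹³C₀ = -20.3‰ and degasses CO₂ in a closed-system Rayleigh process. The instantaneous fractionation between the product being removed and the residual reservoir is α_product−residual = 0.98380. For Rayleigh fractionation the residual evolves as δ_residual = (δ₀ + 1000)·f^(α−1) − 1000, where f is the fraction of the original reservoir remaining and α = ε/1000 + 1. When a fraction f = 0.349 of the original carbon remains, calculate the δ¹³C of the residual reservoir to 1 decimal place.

Rayleigh residual: δ_res = (δ₀ + 1000)·f^(α−1) − 1000
α − 1 = -0.01620
f^(α−1) = 0.349^(-0.01620) = 1.017200
δ_res = (-20.3 + 1000) × 1.017200 − 1000 = 996.551 − 1000 = -3.45‰

-3.4‰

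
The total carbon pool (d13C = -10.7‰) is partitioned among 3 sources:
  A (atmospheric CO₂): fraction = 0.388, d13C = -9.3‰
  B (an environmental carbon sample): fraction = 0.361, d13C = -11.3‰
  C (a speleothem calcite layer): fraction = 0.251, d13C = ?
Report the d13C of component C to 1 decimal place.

Isotope mass balance: δ_bulk = Σ fᵢ·δᵢ.
-10.7 = 0.388×(-9.3) + 0.361×(-11.3) + 0.251×δ_C
0.251·δ_C = -10.7 − (-7.688) = -3.012
δ_C = -3.012 / 0.251 = -12.00‰

-12.0‰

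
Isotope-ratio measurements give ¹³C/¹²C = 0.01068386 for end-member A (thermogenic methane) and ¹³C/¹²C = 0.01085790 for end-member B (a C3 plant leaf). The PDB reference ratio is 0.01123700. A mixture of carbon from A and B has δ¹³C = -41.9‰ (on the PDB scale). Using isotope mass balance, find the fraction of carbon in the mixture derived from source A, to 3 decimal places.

δ_A = (0.01068386/0.01123700 − 1)×1000 = (0.950775 − 1)×1000 = -49.225‰
δ_B = (0.01085790/0.01123700 − 1)×1000 = (0.966263 − 1)×1000 = -33.737‰
f_A = (δ_mix − δ_B)/(δ_A − δ_B) = (-41.9 − (-33.737))/(-49.225 − (-33.737))
f_A = -8.163 / -15.488 = 0.5271

0.527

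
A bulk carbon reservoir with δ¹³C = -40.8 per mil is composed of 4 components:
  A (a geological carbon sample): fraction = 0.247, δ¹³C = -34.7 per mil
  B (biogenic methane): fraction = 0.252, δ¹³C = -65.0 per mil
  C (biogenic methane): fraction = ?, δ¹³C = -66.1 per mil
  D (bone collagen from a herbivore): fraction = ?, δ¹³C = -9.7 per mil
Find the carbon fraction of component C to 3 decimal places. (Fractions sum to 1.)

0.195

Let f_C and f_D be the unknown fractions; fractions sum to 1 so f_C + f_D = 0.501.
Mass balance: Σ fᵢ·δᵢ = δ_bulk ⇒ f_C·(-66.1) + f_D·(-9.7) = -40.8 − (-24.951) = -15.849
Substitute f_D = 0.501 − f_C:
f_C·(-66.1 − -9.7) = -15.849 − 0.501×(-9.7) = -10.989
f_C = -10.989 / -56.4 = 0.1948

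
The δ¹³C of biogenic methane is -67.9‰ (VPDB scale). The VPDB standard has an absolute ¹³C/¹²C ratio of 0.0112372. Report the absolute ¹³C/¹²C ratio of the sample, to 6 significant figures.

R_sample = R_standard × (δ¹³C/1000 + 1)
R_sample = 0.0112372 × (-67.9/1000 + 1) = 0.0112372 × 0.932100
R_sample = 0.0104742

0.0104742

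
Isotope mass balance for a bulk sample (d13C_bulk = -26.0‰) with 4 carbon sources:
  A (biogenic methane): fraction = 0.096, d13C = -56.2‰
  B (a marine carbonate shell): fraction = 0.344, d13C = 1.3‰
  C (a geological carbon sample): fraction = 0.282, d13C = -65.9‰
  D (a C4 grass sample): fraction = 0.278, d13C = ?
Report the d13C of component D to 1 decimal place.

-8.9‰

Isotope mass balance: δ_bulk = Σ fᵢ·δᵢ.
-26.0 = 0.096×(-56.2) + 0.344×(1.3) + 0.282×(-65.9) + 0.278×δ_D
0.278·δ_D = -26.0 − (-23.532) = -2.468
δ_D = -2.468 / 0.278 = -8.88‰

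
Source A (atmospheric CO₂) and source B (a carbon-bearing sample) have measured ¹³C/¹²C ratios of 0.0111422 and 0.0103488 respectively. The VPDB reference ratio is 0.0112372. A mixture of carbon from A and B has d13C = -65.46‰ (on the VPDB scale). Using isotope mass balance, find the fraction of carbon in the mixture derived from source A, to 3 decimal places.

δ_A = (0.0111422/0.0112372 − 1)×1000 = (0.991546 − 1)×1000 = -8.454‰
δ_B = (0.0103488/0.0112372 − 1)×1000 = (0.920941 − 1)×1000 = -79.059‰
f_A = (δ_mix − δ_B)/(δ_A − δ_B) = (-65.46 − (-79.059))/(-8.454 − (-79.059))
f_A = 13.599 / 70.605 = 0.1926

0.193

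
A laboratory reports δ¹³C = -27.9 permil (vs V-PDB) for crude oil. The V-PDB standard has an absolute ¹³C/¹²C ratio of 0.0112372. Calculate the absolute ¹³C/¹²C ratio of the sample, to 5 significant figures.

0.010924

R_sample = R_standard × (δ¹³C/1000 + 1)
R_sample = 0.0112372 × (-27.9/1000 + 1) = 0.0112372 × 0.972100
R_sample = 0.0109237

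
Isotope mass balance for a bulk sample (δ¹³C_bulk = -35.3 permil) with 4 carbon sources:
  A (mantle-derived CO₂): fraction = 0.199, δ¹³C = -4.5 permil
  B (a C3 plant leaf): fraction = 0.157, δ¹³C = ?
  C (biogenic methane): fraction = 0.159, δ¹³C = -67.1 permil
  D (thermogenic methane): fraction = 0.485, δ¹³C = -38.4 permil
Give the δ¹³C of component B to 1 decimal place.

Isotope mass balance: δ_bulk = Σ fᵢ·δᵢ.
-35.3 = 0.199×(-4.5) + 0.157×δ_B + 0.159×(-67.1) + 0.485×(-38.4)
0.157·δ_B = -35.3 − (-30.188) = -5.112
δ_B = -5.112 / 0.157 = -32.56 permil

-32.6 permil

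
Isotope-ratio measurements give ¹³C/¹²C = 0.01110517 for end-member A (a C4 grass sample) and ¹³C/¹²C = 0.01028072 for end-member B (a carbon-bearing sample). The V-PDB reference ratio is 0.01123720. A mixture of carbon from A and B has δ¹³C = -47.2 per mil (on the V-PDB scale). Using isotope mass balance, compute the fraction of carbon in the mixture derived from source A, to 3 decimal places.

δ_A = (0.01110517/0.01123720 − 1)×1000 = (0.988251 − 1)×1000 = -11.749 per mil
δ_B = (0.01028072/0.01123720 − 1)×1000 = (0.914883 − 1)×1000 = -85.117 per mil
f_A = (δ_mix − δ_B)/(δ_A − δ_B) = (-47.2 − (-85.117))/(-11.749 − (-85.117))
f_A = 37.917 / 73.368 = 0.5168

0.517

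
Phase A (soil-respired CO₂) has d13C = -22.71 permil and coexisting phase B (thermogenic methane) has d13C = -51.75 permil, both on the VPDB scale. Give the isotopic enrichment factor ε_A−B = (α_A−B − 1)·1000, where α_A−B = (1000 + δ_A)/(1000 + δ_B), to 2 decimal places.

30.62 permil

α_A−B = (1000 + -22.71) / (1000 + -51.75) = 977.29 / 948.25 = 1.030625
ε_A−B = (1.030625 − 1) × 1000 = 30.625 permil
(The approximation ε ≈ δ_A − δ_B would give 29.04 permil.)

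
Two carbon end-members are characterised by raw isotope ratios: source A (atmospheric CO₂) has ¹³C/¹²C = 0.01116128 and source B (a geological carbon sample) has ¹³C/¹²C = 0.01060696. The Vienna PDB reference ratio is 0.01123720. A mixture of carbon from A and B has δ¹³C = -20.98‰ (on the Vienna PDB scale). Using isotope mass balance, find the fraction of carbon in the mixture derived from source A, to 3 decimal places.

0.712

δ_A = (0.01116128/0.01123720 − 1)×1000 = (0.993244 − 1)×1000 = -6.756‰
δ_B = (0.01060696/0.01123720 − 1)×1000 = (0.943915 − 1)×1000 = -56.085‰
f_A = (δ_mix − δ_B)/(δ_A − δ_B) = (-20.98 − (-56.085))/(-6.756 − (-56.085))
f_A = 35.105 / 49.329 = 0.7117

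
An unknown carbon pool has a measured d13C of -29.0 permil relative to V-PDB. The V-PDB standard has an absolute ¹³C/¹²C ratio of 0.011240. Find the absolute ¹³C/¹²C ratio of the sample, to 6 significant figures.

0.0109140

R_sample = R_standard × (d13C/1000 + 1)
R_sample = 0.011240 × (-29.0/1000 + 1) = 0.011240 × 0.971000
R_sample = 0.0109140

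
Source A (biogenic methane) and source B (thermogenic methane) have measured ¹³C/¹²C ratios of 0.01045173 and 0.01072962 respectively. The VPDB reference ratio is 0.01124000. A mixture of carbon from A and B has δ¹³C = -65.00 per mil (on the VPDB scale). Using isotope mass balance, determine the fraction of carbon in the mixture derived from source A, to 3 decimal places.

δ_A = (0.01045173/0.01124000 − 1)×1000 = (0.929869 − 1)×1000 = -70.131 per mil
δ_B = (0.01072962/0.01124000 − 1)×1000 = (0.954593 − 1)×1000 = -45.407 per mil
f_A = (δ_mix − δ_B)/(δ_A − δ_B) = (-65.00 − (-45.407))/(-70.131 − (-45.407))
f_A = -19.593 / -24.723 = 0.7925

0.792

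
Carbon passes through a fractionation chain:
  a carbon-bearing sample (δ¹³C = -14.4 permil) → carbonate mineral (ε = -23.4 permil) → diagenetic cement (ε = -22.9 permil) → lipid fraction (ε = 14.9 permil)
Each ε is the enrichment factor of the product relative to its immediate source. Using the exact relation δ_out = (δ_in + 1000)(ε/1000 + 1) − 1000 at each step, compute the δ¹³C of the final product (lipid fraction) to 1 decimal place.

step 1: δ = (-14.40 + 1000)·(-23.4/1000 + 1) − 1000 = -37.46 permil
step 2: δ = (-37.46 + 1000)·(-22.9/1000 + 1) − 1000 = -59.51 permil
step 3: δ = (-59.51 + 1000)·(14.9/1000 + 1) − 1000 = -45.49 permil

-45.5 permil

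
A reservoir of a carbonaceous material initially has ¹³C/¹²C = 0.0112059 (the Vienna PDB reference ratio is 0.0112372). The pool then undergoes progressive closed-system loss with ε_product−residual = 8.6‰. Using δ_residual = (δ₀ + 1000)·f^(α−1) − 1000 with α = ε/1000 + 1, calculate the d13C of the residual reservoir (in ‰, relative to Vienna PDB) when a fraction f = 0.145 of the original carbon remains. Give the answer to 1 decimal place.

δ₀ = (0.0112059/0.0112372 − 1)×1000 = (0.997215 − 1)×1000 = -2.785‰
α − 1 = ε/1000 = 0.0086
f^(α−1) = 0.145^(0.0086) = 0.983530
δ_res = (-2.785 + 1000) × 0.983530 − 1000 = 980.791 − 1000 = -19.21‰

-19.2‰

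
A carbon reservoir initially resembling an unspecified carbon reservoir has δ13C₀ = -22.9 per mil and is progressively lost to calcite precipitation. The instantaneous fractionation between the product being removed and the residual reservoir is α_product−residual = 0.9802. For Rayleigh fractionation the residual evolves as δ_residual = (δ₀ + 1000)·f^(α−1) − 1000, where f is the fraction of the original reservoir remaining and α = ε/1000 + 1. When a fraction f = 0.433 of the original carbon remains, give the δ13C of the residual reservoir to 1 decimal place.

Rayleigh residual: δ_res = (δ₀ + 1000)·f^(α−1) − 1000
α − 1 = -0.01980
f^(α−1) = 0.433^(-0.01980) = 1.016711
δ_res = (-22.9 + 1000) × 1.016711 − 1000 = 993.428 − 1000 = -6.57 per mil

-6.6 per mil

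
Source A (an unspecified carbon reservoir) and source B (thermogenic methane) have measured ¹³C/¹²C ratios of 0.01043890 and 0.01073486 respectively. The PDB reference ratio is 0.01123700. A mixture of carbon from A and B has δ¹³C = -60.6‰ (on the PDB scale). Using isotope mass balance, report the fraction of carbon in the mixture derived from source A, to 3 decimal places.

δ_A = (0.01043890/0.01123700 − 1)×1000 = (0.928976 − 1)×1000 = -71.024‰
δ_B = (0.01073486/0.01123700 − 1)×1000 = (0.955314 − 1)×1000 = -44.686‰
f_A = (δ_mix − δ_B)/(δ_A − δ_B) = (-60.6 − (-44.686))/(-71.024 − (-44.686))
f_A = -15.914 / -26.338 = 0.6042

0.604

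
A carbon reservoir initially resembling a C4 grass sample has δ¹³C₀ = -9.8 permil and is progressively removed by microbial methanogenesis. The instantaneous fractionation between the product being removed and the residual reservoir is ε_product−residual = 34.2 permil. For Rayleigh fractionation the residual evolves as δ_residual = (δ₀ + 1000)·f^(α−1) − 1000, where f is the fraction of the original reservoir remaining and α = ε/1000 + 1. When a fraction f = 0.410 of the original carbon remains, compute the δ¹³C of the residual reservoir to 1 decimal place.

Rayleigh residual: δ_res = (δ₀ + 1000)·f^(α−1) − 1000
α = ε/1000 + 1 = 1.03420, so α − 1 = 0.03420
f^(α−1) = 0.410^(0.03420) = 0.969968
δ_res = (-9.8 + 1000) × 0.969968 − 1000 = 960.462 − 1000 = -39.54 permil

-39.5 permil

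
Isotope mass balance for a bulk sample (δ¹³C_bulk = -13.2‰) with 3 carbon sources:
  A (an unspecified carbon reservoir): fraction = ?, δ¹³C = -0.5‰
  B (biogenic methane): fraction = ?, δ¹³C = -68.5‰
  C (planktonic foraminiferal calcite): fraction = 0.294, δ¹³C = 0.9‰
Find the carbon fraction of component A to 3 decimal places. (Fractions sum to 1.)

Let f_A and f_B be the unknown fractions; fractions sum to 1 so f_A + f_B = 0.706.
Mass balance: Σ fᵢ·δᵢ = δ_bulk ⇒ f_A·(-0.5) + f_B·(-68.5) = -13.2 − (0.265) = -13.465
Substitute f_B = 0.706 − f_A:
f_A·(-0.5 − -68.5) = -13.465 − 0.706×(-68.5) = 34.896
f_A = 34.896 / 68.0 = 0.5132

0.513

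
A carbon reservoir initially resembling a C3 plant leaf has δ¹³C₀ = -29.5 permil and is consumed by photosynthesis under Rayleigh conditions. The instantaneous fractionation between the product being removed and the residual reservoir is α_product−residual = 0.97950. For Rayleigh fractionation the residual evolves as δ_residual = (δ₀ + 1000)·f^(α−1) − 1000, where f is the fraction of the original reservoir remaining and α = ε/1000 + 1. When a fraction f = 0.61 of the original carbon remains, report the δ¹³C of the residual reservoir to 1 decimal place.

-19.6 permil

Rayleigh residual: δ_res = (δ₀ + 1000)·f^(α−1) − 1000
α − 1 = -0.02050
f^(α−1) = 0.61^(-0.02050) = 1.010185
δ_res = (-29.5 + 1000) × 1.010185 − 1000 = 980.384 − 1000 = -19.62 permil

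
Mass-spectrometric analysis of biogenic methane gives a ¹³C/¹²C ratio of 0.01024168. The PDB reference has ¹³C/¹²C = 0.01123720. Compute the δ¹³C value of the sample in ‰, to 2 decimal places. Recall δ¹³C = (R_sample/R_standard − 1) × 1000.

δ¹³C = (R_sample / R_standard − 1) × 1000
R_sample / R_standard = 0.01024168 / 0.01123720 = 0.911409
δ¹³C = (0.911409 − 1) × 1000 = -88.591‰

-88.59‰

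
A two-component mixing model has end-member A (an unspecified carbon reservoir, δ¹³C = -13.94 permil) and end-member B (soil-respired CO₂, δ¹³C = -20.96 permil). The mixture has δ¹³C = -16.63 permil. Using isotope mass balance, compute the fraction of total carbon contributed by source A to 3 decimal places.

δ_mix = f_A·δ_A + (1 − f_A)·δ_B  ⇒  f_A = (δ_mix − δ_B)/(δ_A − δ_B)
f_A = (-16.63 − (-20.96)) / (-13.94 − (-20.96))
f_A = 4.33 / 7.02 = 0.6168

0.617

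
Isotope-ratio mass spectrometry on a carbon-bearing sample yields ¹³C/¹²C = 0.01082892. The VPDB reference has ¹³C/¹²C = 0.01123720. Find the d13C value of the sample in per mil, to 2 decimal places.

-36.33 per mil

d13C = (R_sample / R_standard − 1) × 1000
R_sample / R_standard = 0.01082892 / 0.01123720 = 0.963667
d13C = (0.963667 − 1) × 1000 = -36.333 per mil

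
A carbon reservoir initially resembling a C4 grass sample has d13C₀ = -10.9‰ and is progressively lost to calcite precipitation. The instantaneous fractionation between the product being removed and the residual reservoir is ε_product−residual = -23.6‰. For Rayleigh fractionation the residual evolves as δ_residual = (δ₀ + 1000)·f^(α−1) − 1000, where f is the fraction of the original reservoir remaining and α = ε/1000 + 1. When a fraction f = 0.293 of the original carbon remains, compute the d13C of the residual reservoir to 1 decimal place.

Rayleigh residual: δ_res = (δ₀ + 1000)·f^(α−1) − 1000
α = ε/1000 + 1 = 0.97640, so α − 1 = -0.02360
f^(α−1) = 0.293^(-0.02360) = 1.029395
δ_res = (-10.9 + 1000) × 1.029395 − 1000 = 1018.174 − 1000 = 18.17‰

18.2‰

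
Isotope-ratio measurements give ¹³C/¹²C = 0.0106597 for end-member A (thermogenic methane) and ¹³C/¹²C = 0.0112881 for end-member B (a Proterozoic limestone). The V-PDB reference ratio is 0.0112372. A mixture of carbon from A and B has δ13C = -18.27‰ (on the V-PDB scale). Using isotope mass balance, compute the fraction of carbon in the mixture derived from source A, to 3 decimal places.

0.408

δ_A = (0.0106597/0.0112372 − 1)×1000 = (0.948608 − 1)×1000 = -51.392‰
δ_B = (0.0112881/0.0112372 − 1)×1000 = (1.004530 − 1)×1000 = 4.530‰
f_A = (δ_mix − δ_B)/(δ_A − δ_B) = (-18.27 − (4.530))/(-51.392 − (4.530))
f_A = -22.800 / -55.921 = 0.4077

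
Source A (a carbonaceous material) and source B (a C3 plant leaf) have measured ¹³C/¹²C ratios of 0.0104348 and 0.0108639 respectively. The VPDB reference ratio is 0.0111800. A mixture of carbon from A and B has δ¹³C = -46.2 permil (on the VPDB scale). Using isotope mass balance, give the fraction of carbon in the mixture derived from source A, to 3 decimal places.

δ_A = (0.0104348/0.0111800 − 1)×1000 = (0.933345 − 1)×1000 = -66.655 permil
δ_B = (0.0108639/0.0111800 − 1)×1000 = (0.971726 − 1)×1000 = -28.274 permil
f_A = (δ_mix − δ_B)/(δ_A − δ_B) = (-46.2 − (-28.274))/(-66.655 − (-28.274))
f_A = -17.926 / -38.381 = 0.4671

0.467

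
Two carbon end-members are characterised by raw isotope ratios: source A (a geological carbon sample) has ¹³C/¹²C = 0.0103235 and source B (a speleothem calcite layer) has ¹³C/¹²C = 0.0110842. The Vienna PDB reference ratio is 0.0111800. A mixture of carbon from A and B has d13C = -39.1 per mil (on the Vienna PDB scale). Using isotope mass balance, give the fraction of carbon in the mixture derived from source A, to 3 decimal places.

0.449

δ_A = (0.0103235/0.0111800 − 1)×1000 = (0.923390 − 1)×1000 = -76.610 per mil
δ_B = (0.0110842/0.0111800 − 1)×1000 = (0.991431 − 1)×1000 = -8.569 per mil
f_A = (δ_mix − δ_B)/(δ_A − δ_B) = (-39.1 − (-8.569))/(-76.610 − (-8.569))
f_A = -30.531 / -68.041 = 0.4487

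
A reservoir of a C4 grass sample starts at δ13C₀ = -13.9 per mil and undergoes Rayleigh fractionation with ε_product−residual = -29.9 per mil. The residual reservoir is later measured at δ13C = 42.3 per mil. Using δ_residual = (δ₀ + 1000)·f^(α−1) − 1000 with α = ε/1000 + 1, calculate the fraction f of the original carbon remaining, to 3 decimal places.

α − 1 = ε/1000 = -0.0299
(δ_res + 1000)/(δ₀ + 1000) = (42.3 + 1000)/(-13.9 + 1000) = 1042.3/986.1 = 1.056992
f = 1.056992^(1/-0.0299) = exp(ln(1.056992)/-0.0299) = exp(0.05543/-0.0299)
f = exp(-1.8538) = 0.1566

0.157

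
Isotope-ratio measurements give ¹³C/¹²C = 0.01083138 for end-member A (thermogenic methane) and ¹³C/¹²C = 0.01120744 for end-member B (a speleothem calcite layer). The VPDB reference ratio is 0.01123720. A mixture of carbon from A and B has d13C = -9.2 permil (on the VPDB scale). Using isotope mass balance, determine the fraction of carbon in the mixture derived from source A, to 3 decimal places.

δ_A = (0.01083138/0.01123720 − 1)×1000 = (0.963886 − 1)×1000 = -36.114 permil
δ_B = (0.01120744/0.01123720 − 1)×1000 = (0.997352 − 1)×1000 = -2.648 permil
f_A = (δ_mix − δ_B)/(δ_A − δ_B) = (-9.2 − (-2.648))/(-36.114 − (-2.648))
f_A = -6.552 / -33.466 = 0.1958

0.196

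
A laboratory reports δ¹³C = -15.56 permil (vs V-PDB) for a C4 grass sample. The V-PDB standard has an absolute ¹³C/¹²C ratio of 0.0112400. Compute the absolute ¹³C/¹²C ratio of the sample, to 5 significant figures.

R_sample = R_standard × (δ¹³C/1000 + 1)
R_sample = 0.0112400 × (-15.56/1000 + 1) = 0.0112400 × 0.984440
R_sample = 0.0110651

0.011065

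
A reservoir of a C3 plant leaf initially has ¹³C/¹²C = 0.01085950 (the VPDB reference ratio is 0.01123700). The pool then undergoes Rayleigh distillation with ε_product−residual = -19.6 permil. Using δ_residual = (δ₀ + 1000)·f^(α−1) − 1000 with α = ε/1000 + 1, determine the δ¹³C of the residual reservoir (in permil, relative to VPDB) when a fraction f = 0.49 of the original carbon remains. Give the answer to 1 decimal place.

-20.0 permil

δ₀ = (0.01085950/0.01123700 − 1)×1000 = (0.966406 − 1)×1000 = -33.594 permil
α − 1 = ε/1000 = -0.0196
f^(α−1) = 0.49^(-0.0196) = 1.014080
δ_res = (-33.594 + 1000) × 1.014080 − 1000 = 980.012 − 1000 = -19.99 permil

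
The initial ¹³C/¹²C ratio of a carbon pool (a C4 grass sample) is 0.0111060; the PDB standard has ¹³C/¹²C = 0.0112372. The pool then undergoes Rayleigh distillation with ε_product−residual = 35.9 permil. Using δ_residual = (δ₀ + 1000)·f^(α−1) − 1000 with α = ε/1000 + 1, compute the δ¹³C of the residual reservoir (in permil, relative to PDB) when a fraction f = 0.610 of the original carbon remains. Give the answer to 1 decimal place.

-29.1 permil

δ₀ = (0.0111060/0.0112372 − 1)×1000 = (0.988324 − 1)×1000 = -11.676 permil
α − 1 = ε/1000 = 0.0359
f^(α−1) = 0.610^(0.0359) = 0.982411
δ_res = (-11.676 + 1000) × 0.982411 − 1000 = 970.941 − 1000 = -29.06 permil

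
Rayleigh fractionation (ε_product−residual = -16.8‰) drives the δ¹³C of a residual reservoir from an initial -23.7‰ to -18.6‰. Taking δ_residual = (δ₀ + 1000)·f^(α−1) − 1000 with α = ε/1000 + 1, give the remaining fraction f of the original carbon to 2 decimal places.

0.73

α − 1 = ε/1000 = -0.0168
(δ_res + 1000)/(δ₀ + 1000) = (-18.6 + 1000)/(-23.7 + 1000) = 981.4/976.3 = 1.005224
f = 1.005224^(1/-0.0168) = exp(ln(1.005224)/-0.0168) = exp(0.00521/-0.0168)
f = exp(-0.3101) = 0.7334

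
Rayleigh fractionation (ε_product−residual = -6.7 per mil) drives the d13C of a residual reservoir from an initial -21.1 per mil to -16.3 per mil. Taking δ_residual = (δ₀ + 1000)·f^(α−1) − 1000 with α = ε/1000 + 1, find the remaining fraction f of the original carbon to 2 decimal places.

0.48

α − 1 = ε/1000 = -0.0067
(δ_res + 1000)/(δ₀ + 1000) = (-16.3 + 1000)/(-21.1 + 1000) = 983.7/978.9 = 1.004903
f = 1.004903^(1/-0.0067) = exp(ln(1.004903)/-0.0067) = exp(0.00489/-0.0067)
f = exp(-0.7301) = 0.4819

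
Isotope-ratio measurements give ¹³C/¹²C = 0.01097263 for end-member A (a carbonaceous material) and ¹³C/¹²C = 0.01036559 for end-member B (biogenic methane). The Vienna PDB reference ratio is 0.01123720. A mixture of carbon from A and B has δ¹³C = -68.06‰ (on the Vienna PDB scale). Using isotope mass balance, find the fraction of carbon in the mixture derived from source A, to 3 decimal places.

0.176

δ_A = (0.01097263/0.01123720 − 1)×1000 = (0.976456 − 1)×1000 = -23.544‰
δ_B = (0.01036559/0.01123720 − 1)×1000 = (0.922435 − 1)×1000 = -77.565‰
f_A = (δ_mix − δ_B)/(δ_A − δ_B) = (-68.06 − (-77.565))/(-23.544 − (-77.565))
f_A = 9.505 / 54.021 = 0.1759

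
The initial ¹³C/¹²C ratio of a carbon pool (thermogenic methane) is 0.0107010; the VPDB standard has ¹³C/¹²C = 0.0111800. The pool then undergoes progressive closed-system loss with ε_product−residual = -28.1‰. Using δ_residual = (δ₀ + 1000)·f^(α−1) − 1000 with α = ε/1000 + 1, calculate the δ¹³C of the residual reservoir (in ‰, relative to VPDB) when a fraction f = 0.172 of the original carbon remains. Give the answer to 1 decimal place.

5.7‰

δ₀ = (0.0107010/0.0111800 − 1)×1000 = (0.957156 − 1)×1000 = -42.844‰
α − 1 = ε/1000 = -0.0281
f^(α−1) = 0.172^(-0.0281) = 1.050707
δ_res = (-42.844 + 1000) × 1.050707 − 1000 = 1005.690 − 1000 = 5.69‰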